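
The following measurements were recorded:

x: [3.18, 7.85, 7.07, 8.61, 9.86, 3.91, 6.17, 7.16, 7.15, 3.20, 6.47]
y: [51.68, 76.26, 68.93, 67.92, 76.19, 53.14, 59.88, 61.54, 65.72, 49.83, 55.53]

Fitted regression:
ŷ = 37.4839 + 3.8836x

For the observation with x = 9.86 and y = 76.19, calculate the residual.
Residual = 0.4138

The residual is the difference between the actual value and the predicted value:

Residual = y - ŷ

Step 1: Calculate predicted value
ŷ = 37.4839 + 3.8836 × 9.86
ŷ = 75.7762

Step 2: Calculate residual
Residual = 76.19 - 75.7762
Residual = 0.4138

Interpretation: the model underestimates the actual value by 0.4138 at this point (positive residual → observation lies above the fitted line).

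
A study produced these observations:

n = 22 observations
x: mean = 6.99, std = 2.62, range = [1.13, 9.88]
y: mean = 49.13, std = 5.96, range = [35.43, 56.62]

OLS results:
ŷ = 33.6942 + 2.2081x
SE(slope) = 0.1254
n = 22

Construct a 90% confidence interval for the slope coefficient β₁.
The 90% CI for β₁ is (1.9918, 2.4244)

Confidence interval for the slope:

The 90% CI for β₁ is: β̂₁ ± t*(α/2, n-2) × SE(β̂₁)

Step 1: Find critical t-value
- Confidence level = 0.9
- Degrees of freedom = n - 2 = 22 - 2 = 20
- t*(α/2, 20) = 1.7247

Step 2: Calculate margin of error
Margin = 1.7247 × 0.1254 = 0.2163

Step 3: Construct interval
CI = 2.2081 ± 0.2163
CI = (1.9918, 2.4244)

Interpretation: each one-unit increase in x is associated with a change in mean y of between 1.9918 and 2.4244, with 90% confidence.
Both endpoints are positive, so the data support a genuinely positive slope at this confidence level.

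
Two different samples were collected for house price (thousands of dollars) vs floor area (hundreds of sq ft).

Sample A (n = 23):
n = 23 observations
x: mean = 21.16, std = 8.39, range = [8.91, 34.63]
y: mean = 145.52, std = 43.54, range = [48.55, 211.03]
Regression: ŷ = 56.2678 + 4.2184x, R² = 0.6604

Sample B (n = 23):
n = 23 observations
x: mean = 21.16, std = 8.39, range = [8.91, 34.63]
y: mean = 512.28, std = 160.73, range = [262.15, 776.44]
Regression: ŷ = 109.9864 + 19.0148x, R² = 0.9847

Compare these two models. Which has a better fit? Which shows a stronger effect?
Model B has the better fit (R² = 0.9847 vs 0.6604). Model B shows the stronger effect (|β₁| = 19.0148 vs 4.2184).

Model Comparison:

Which explains more variance? (R²)
- Model A: R² = 0.6604 → 66.04% of variance in house price explained
- Model B: R² = 0.9847 → 98.47% of variance in house price explained
- 0.9847 > 0.6604 → Model B has the better fit

Effect size (slope magnitude):
- Model A: β₁ = 4.2184 → predicted house price rises 4.2184 thousand dollars per additional hundred sq ft of floor area
- Model B: β₁ = 19.0148 → predicted house price rises 19.0148 thousand dollars per additional hundred sq ft of floor area
- |4.2184| < |19.0148| → Model B shows the stronger marginal effect

Notes:
- R² measures how tightly points cluster around the line; β₁ measures how steep the line is — they answer different questions.
- A better fit (higher R²) doesn't necessarily mean a more important relationship.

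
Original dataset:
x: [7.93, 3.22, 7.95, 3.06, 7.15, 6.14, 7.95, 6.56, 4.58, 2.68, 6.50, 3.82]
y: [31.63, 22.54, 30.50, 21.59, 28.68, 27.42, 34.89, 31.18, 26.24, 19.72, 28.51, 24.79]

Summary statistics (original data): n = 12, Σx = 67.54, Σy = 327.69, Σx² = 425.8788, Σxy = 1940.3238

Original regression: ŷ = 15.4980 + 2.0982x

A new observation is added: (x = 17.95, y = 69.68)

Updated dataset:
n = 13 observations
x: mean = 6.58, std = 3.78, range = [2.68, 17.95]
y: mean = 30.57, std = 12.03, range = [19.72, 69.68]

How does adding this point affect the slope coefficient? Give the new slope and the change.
Adding the point moves β₁ from 2.0982 to 3.1090, i.e. it increases by 1.0108 (+48.2%).

x = 17.95 lies well outside the original x-range [2.68, 7.95] (x̄ ≈ 5.63), so this observation has high leverage and can move the slope substantially.

Step 1: Update the sums with the new point (n goes from 12 to 13)
Σx  = 67.54 + 17.95 = 85.49
Σy  = 327.69 + 69.68 = 397.37
Σx² = 425.8788 + 17.95² = 425.8788 + 322.2025 = 748.0813
Σxy = 1940.3238 + 17.95×69.68 = 1940.3238 + 1250.7560 = 3191.0798

Step 2: Recompute the slope with b₁ = (nΣxy − ΣxΣy) / (nΣx² − (Σx)²)
Numerator   = 13×3191.0798 − 85.49×397.37 = 41484.0374 − 33971.1613 = 7512.8761
Denominator = 13×748.0813 − 85.49² = 9725.0569 − 7308.5401 = 2416.5168
b₁(new) = 7512.8761 / 2416.5168 = 3.1090

(Same formula on the original sums: (12×1940.3238 − 67.54×327.69) / (12×425.8788 − 67.54²) = 1151.7030 / 548.8940 = 2.0982, matching the given fit.)

Step 3: Change in slope
Δβ₁ = 3.1090 − 2.0982 = +1.0108
Relative change = +1.0108 / 2.0982 × 100% = +48.2%
→ the slope increases when the point is added.

A high-leverage point only changes the slope if it is off the original line; here y = 69.68 is above the original trend, so the slope increases.
In practice: examine leverage (hᵢ) and Cook's distance rather than deleting it automatically; investigate whether it comes from the same population as the rest of the sample.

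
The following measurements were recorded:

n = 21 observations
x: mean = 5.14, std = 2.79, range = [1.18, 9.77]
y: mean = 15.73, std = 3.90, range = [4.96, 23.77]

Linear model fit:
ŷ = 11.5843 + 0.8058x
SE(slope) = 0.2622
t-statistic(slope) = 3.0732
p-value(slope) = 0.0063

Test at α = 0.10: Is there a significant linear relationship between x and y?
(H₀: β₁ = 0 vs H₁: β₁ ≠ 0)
p-value = 0.0063 < α = 0.10, so we reject H₀. The relationship is significant.

Hypothesis test for the slope coefficient:

H₀: β₁ = 0 (no linear relationship)
H₁: β₁ ≠ 0 (linear relationship exists)

Test statistic: t = β̂₁ / SE(β̂₁) = 0.8058 / 0.2622 = 3.0732

p = 0.0063: how often a slope estimate this far from 0 (in SE units) would arise by chance if β₁ were truly 0.

Decision rule: reject H₀ if p-value < α.
p-value = 0.0063 < α = 0.10 → reject H₀.

Conclusion: the linear association between x and y is significant at the 10% level.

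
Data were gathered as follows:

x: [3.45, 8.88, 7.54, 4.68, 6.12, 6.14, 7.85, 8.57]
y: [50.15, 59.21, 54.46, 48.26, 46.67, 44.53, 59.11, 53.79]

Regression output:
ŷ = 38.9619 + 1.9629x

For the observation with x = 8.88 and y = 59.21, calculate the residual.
Residual = 2.8175

The residual is the difference between the actual value and the predicted value:

Residual = y - ŷ

Step 1: Calculate predicted value
ŷ = 38.9619 + 1.9629 × 8.88
ŷ = 56.3925

Step 2: Calculate residual
Residual = 59.21 - 56.3925
Residual = 2.8175

Interpretation: the model underestimates the actual value by 2.8175 at this point (positive residual → observation lies above the fitted line).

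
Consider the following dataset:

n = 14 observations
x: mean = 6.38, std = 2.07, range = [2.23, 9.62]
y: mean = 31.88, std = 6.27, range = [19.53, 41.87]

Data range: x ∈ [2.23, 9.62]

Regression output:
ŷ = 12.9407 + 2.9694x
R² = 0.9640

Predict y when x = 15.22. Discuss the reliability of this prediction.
ŷ = 58.1350 (extrapolation — x = 15.22 lies outside [2.23, 9.62], so reliability is low).

Prediction calculation:
ŷ = 12.9407 + 2.9694 × 15.22
ŷ = 58.1350

Reliability:
- Data range: x ∈ [2.23, 9.62]
- Prediction point: x = 15.22 is 5.60 units above the observed range → this is EXTRAPOLATION, not interpolation

Why that matters here:
- The linear relationship may not hold outside the observed range
- There are no observations near this x to validate the fitted line there

A defensible statement: 'if the linear trend continued to x = 15.22, y would be about 58.1350' — the premise is untested.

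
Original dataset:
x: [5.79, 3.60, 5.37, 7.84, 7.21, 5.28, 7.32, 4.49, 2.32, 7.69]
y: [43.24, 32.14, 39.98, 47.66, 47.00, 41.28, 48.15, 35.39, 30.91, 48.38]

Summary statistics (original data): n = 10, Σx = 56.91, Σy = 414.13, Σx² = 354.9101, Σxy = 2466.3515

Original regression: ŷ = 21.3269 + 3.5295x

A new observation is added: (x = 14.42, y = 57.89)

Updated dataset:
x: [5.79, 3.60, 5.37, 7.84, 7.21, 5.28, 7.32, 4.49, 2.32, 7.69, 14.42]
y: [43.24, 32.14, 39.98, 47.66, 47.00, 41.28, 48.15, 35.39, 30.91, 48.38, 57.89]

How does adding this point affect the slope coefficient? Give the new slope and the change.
Adding the point moves β₁ from 3.5295 to 2.3956, i.e. it decreases by 1.1339 (-32.1%).

x = 14.42 lies well outside the original x-range [2.32, 7.84] (x̄ ≈ 5.69), so this observation has high leverage and can move the slope substantially.

Step 1: Update the sums with the new point (n goes from 10 to 11)
Σx  = 56.91 + 14.42 = 71.33
Σy  = 414.13 + 57.89 = 472.02
Σx² = 354.9101 + 14.42² = 354.9101 + 207.9364 = 562.8465
Σxy = 2466.3515 + 14.42×57.89 = 2466.3515 + 834.7738 = 3301.1253

Step 2: Recompute the slope with b₁ = (nΣxy − ΣxΣy) / (nΣx² − (Σx)²)
Numerator   = 11×3301.1253 − 71.33×472.02 = 36312.3783 − 33669.1866 = 2643.1917
Denominator = 11×562.8465 − 71.33² = 6191.3115 − 5087.9689 = 1103.3426
b₁(new) = 2643.1917 / 1103.3426 = 2.3956

(Same formula on the original sums: (10×2466.3515 − 56.91×414.13) / (10×354.9101 − 56.91²) = 1095.3767 / 310.3529 = 3.5295, matching the given fit.)

Step 3: Change in slope
Δβ₁ = 2.3956 − 3.5295 = -1.1339
Relative change = -1.1339 / 3.5295 × 100% = -32.1%
→ the slope decreases when the point is added.

Because the point sits below the extension of the original line at a high-leverage x, it tilts the fit down.
In practice: investigate whether it comes from the same population as the rest of the sample.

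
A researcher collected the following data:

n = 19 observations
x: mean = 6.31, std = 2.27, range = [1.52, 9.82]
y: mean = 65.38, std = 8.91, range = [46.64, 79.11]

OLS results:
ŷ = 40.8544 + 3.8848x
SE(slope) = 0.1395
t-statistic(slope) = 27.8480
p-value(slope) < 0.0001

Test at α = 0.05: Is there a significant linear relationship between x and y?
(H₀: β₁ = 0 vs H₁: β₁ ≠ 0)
p-value < 0.0001 < α = 0.05, so we reject H₀. The relationship is significant.

Hypothesis test for the slope coefficient:

H₀: β₁ = 0 (no linear relationship)
H₁: β₁ ≠ 0 (linear relationship exists)

Test statistic: t = β̂₁ / SE(β̂₁) = 3.8848 / 0.1395 = 27.8480

p < 0.0001: how often a slope estimate this far from 0 (in SE units) would arise by chance if β₁ were truly 0.

Decision rule: reject H₀ if p-value < α.
p-value < 0.0001 < α = 0.05 → reject H₀.

Conclusion: the linear association between x and y is significant at the 5% level.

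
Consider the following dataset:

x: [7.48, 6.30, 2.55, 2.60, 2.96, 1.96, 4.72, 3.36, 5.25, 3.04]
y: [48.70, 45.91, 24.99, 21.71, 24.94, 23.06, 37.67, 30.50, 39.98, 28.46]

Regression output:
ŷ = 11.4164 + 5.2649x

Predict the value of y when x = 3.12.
ŷ = 27.8429

To predict y for x = 3.12, substitute into the regression equation:

ŷ = 11.4164 + 5.2649 × 3.12
ŷ = 11.4164 + 16.4265
ŷ = 27.8429

This is a point prediction; actual observations scatter around it by roughly the residual standard deviation.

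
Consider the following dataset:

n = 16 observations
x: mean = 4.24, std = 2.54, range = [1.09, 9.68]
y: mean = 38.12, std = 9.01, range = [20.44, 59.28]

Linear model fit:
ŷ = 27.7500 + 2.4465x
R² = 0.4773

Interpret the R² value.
The model explains 47.73% of the variance in y (R² = 0.4773), leaving 52.27% unexplained; the fit is moderate.

The coefficient of determination R² is the fraction of the total variation in y that the fitted line accounts for.

Here R² = 0.4773:
- Explained: 47.73% of the variation in y
- Unexplained (residual): 100% − 47.73% = 52.27%
- Rule of thumb (below 0.3 weak; 0.3 to below 0.7 moderate; 0.7 and above strong) → moderate

Note: R² never decreases when predictors are added, so it should not be used alone to compare models of different size.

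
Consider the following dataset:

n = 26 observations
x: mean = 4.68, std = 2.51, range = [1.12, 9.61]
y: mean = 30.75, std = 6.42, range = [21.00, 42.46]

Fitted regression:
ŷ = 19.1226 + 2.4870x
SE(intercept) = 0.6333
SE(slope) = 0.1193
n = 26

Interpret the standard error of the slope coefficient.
The slope 2.4870 is pinned down to within about ±0.1193 (one SE) by these data — relative uncertainty 4.8%, i.e. precise.

What SE measures:
- The standard error quantifies the sampling variability of the coefficient estimate
- It is the estimated standard deviation of β̂₁ across hypothetical repeated samples of the same size
- Smaller SE → more precise estimate

Relative precision:
- SE / |β̂₁| = 0.1193 / 2.4870 = 4.8%
- Rule of thumb (under 20%: precise; 20% to under 50%: moderately precise; 50% or more: imprecise) → precise

Link to the t-test: t = β̂₁ / SE(β̂₁) = 2.4870 / 0.1193 = 20.8466, the statistic for H₀: β₁ = 0.

What drives SE(β̂₁): more residual scatter → larger SE; larger n (here n = 26) → smaller SE.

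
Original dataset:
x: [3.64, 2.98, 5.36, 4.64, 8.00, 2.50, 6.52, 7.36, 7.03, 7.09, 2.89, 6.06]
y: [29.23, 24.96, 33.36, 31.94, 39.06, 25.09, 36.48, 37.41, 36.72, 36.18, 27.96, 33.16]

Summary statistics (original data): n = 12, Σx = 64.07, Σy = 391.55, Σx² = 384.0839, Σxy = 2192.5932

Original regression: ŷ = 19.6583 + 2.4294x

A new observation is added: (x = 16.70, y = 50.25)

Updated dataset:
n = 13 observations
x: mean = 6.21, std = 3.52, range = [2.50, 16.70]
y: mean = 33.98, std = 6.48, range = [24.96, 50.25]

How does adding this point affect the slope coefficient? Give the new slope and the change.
The slope changes from 2.4294 to 1.7800 (change of -0.6494, or -26.7%).

x = 16.70 lies well outside the original x-range [2.50, 8.00] (x̄ ≈ 5.34), so this observation has high leverage and can move the slope substantially.

Step 1: Update the sums with the new point (n goes from 12 to 13)
Σx  = 64.07 + 16.70 = 80.77
Σy  = 391.55 + 50.25 = 441.80
Σx² = 384.0839 + 16.70² = 384.0839 + 278.8900 = 662.9739
Σxy = 2192.5932 + 16.70×50.25 = 2192.5932 + 839.1750 = 3031.7682

Step 2: Recompute the slope with b₁ = (nΣxy − ΣxΣy) / (nΣx² − (Σx)²)
Numerator   = 13×3031.7682 − 80.77×441.80 = 39412.9866 − 35684.1860 = 3728.8006
Denominator = 13×662.9739 − 80.77² = 8618.6607 − 6523.7929 = 2094.8678
b₁(new) = 3728.8006 / 2094.8678 = 1.7800

(Same formula on the original sums: (12×2192.5932 − 64.07×391.55) / (12×384.0839 − 64.07²) = 1224.5099 / 504.0419 = 2.4294, matching the given fit.)

Step 3: Change in slope
Δβ₁ = 1.7800 − 2.4294 = -0.6494
Relative change = -0.6494 / 2.4294 × 100% = -26.7%
→ the slope decreases when the point is added.

A high-leverage point only changes the slope if it is off the original line; here y = 50.25 is below the original trend, so the slope decreases.
In practice: check such a point for data-entry or measurement error; examine leverage (hᵢ) and Cook's distance rather than deleting it automatically.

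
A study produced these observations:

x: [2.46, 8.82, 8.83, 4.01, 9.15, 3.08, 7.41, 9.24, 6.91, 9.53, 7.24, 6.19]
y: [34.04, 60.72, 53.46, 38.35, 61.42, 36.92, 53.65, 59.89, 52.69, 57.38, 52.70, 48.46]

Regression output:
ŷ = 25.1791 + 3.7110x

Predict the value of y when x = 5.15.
ŷ = 44.2908

x = 5.15 lies inside the observed range [2.46, 9.53], so the fitted equation applies directly:

ŷ = 25.1791 + 3.7110 × 5.15
ŷ = 25.1791 + 19.1117
ŷ = 44.2908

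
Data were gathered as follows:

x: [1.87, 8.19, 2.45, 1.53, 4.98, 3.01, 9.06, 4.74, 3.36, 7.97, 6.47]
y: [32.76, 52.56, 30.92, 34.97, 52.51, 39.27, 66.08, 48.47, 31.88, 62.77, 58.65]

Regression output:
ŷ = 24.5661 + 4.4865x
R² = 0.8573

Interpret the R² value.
R² = 0.8573 means 85.73% of the variation in y is explained by the linear relationship with x. This indicates a strong fit.

The coefficient of determination R² is the fraction of the total variation in y that the fitted line accounts for.

Here R² = 0.8573:
- Explained: 85.73% of the variation in y
- Unexplained (residual): 100% − 85.73% = 14.27%
- Rule of thumb (below 0.3 weak; 0.3 to below 0.7 moderate; 0.7 and above strong) → strong

Note: R² says nothing about causation, and a high R² does not by itself mean the linear form is appropriate — check the residuals.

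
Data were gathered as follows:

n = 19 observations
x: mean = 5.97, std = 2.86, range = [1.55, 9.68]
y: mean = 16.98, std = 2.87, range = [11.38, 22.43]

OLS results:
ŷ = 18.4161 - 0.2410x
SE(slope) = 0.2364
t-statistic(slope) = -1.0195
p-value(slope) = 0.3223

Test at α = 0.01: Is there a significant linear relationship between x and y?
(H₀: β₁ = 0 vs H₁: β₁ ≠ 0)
Fail to reject H₀: p-value = 0.3223 ≥ α = 0.01. The linear relationship is not significant at the 1% level.

Hypothesis test for the slope coefficient:

H₀: β₁ = 0 (no linear relationship)
H₁: β₁ ≠ 0 (linear relationship exists)

Test statistic: t = β̂₁ / SE(β̂₁) = -0.2410 / 0.2364 = -1.0195

p = 0.3223: how often a slope estimate this far from 0 (in SE units) would arise by chance if β₁ were truly 0.

Decision rule: reject H₀ if p-value < α.
p-value = 0.3223 ≥ α = 0.01 → fail to reject H₀.

There is not sufficient evidence at the 1% significance level to conclude that a linear relationship exists between x and y.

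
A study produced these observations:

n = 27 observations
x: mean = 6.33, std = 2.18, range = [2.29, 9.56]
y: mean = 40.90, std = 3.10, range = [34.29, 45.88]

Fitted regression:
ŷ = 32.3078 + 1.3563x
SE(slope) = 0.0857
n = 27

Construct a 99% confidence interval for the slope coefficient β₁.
The 99% CI for β₁ is (1.1174, 1.5952)

Confidence interval for the slope:

The 99% CI for β₁ is: β̂₁ ± t*(α/2, n-2) × SE(β̂₁)

Step 1: Find critical t-value
- Confidence level = 0.99
- Degrees of freedom = n - 2 = 27 - 2 = 25
- t*(α/2, 25) = 2.7874

Step 2: Calculate margin of error
Margin = 2.7874 × 0.0857 = 0.2389

Step 3: Construct interval
CI = 1.3563 ± 0.2389
CI = (1.1174, 1.5952)

Interpretation: We are 99% confident that the true slope β₁ lies between 1.1174 and 1.5952.
The interval does not include 0, suggesting a significant linear relationship.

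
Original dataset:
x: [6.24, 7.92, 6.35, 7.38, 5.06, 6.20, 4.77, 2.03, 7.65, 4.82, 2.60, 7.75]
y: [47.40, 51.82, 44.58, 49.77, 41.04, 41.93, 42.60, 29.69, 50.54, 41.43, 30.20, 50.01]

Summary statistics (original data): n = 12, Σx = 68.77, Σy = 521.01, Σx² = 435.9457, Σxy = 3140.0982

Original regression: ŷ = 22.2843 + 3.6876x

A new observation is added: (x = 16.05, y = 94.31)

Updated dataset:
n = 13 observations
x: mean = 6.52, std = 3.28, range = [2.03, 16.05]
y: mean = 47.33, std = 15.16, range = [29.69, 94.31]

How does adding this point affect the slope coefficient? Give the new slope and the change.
New slope β₁ = 4.5604 versus 3.6876 before: a change of +0.8728 (+23.7%).

The new point has HIGH LEVERAGE: x = 16.05 is far from the original mean x̄ = 68.77/12 ≈ 5.73 (original range [2.03, 7.92]).

Step 1: Update the sums with the new point (n goes from 12 to 13)
Σx  = 68.77 + 16.05 = 84.82
Σy  = 521.01 + 94.31 = 615.32
Σx² = 435.9457 + 16.05² = 435.9457 + 257.6025 = 693.5482
Σxy = 3140.0982 + 16.05×94.31 = 3140.0982 + 1513.6755 = 4653.7737

Step 2: Recompute the slope with b₁ = (nΣxy − ΣxΣy) / (nΣx² − (Σx)²)
Numerator   = 13×4653.7737 − 84.82×615.32 = 60499.0581 − 52191.4424 = 8307.6157
Denominator = 13×693.5482 − 84.82² = 9016.1266 − 7194.4324 = 1821.6942
b₁(new) = 8307.6157 / 1821.6942 = 4.5604

(Same formula on the original sums: (12×3140.0982 − 68.77×521.01) / (12×435.9457 − 68.77²) = 1851.3207 / 502.0355 = 3.6876, matching the given fit.)

Step 3: Change in slope
Δβ₁ = 4.5604 − 3.6876 = +0.8728
Relative change = +0.8728 / 3.6876 × 100% = +23.7%
→ the slope increases when the point is added.

A high-leverage point only changes the slope if it is off the original line; here y = 94.31 is above the original trend, so the slope increases.
In practice: check such a point for data-entry or measurement error.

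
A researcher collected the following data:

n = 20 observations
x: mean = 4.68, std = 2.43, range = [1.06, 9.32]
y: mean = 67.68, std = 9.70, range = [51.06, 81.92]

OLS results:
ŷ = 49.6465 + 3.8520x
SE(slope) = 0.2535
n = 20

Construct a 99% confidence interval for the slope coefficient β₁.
The 99% CI for β₁ is (3.1223, 4.5817)

Confidence interval for the slope:

The 99% CI for β₁ is: β̂₁ ± t*(α/2, n-2) × SE(β̂₁)

Step 1: Find critical t-value
- Confidence level = 0.99
- Degrees of freedom = n - 2 = 20 - 2 = 18
- t*(α/2, 18) = 2.8784

Step 2: Calculate margin of error
Margin = 2.8784 × 0.2535 = 0.7297

Step 3: Construct interval
CI = 3.8520 ± 0.7297
CI = (3.1223, 4.5817)

Interpretation: each one-unit increase in x is associated with a change in mean y of between 3.1223 and 4.5817, with 99% confidence.
Since 0 is outside the interval, a two-sided test at α = 0.01 would reject H₀: β₁ = 0.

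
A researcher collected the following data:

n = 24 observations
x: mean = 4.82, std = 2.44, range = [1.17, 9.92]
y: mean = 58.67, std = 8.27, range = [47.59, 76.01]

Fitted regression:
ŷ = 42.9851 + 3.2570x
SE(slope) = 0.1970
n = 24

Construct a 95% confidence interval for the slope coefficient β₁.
The 95% CI for β₁ is (2.8484, 3.6656)

Confidence interval for the slope:

The 95% CI for β₁ is: β̂₁ ± t*(α/2, n-2) × SE(β̂₁)

Step 1: Find critical t-value
- Confidence level = 0.95
- Degrees of freedom = n - 2 = 24 - 2 = 22
- t*(α/2, 22) = 2.0739

Step 2: Calculate margin of error
Margin = 2.0739 × 0.1970 = 0.4086

Step 3: Construct interval
CI = 3.2570 ± 0.4086
CI = (2.8484, 3.6656)

Interpretation: each one-unit increase in x is associated with a change in mean y of between 2.8484 and 3.6656, with 95% confidence.
Both endpoints are positive, so the data support a genuinely positive slope at this confidence level.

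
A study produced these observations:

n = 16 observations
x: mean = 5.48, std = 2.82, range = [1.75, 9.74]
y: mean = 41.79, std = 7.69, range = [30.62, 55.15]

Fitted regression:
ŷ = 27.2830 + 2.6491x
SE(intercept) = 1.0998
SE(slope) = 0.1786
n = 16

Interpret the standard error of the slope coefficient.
The slope 2.6491 is pinned down to within about ±0.1786 (one SE) by these data — relative uncertainty 6.7%, i.e. precise.

What SE measures:
- The standard error quantifies the sampling variability of the coefficient estimate
- It is the estimated standard deviation of β̂₁ across hypothetical repeated samples of the same size
- Smaller SE → more precise estimate

Relative precision:
- SE / |β̂₁| = 0.1786 / 2.6491 = 6.7%
- Rule of thumb (under 20%: precise; 20% to under 50%: moderately precise; 50% or more: imprecise) → precise

Link to interval estimation: a confidence interval for β₁ is β̂₁ ± t* × 0.1786, so SE sets the half-width per unit of t*.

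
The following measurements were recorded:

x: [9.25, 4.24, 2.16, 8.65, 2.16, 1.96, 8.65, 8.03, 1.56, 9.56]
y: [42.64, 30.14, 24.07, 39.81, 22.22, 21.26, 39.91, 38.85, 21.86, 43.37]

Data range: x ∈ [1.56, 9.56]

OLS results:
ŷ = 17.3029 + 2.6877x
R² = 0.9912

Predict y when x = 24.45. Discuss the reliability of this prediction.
ŷ = 83.0172, but this is extrapolation (above the data range [1.56, 9.56]) and may be unreliable.

Prediction calculation:
ŷ = 17.3029 + 2.6877 × 24.45
ŷ = 83.0172

Reliability:
- Data range: x ∈ [1.56, 9.56]
- Prediction point: x = 24.45 is 14.89 units above the observed range → this is EXTRAPOLATION, not interpolation

Why that matters here:
- Real relationships often flatten, saturate, or turn nonlinear at extremes
- R² describes fit only over the sampled x values; it says nothing about behaviour beyond them
- There are no observations near this x to validate the fitted line there

The R² = 0.9912 only validates the fit within [1.56, 9.56]; treat ŷ = 83.0172 with caution.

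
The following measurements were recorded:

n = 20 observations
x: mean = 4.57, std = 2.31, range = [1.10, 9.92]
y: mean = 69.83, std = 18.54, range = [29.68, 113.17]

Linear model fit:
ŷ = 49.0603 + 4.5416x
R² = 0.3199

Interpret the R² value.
About 31.99% of the variability in y is accounted for by the regression on x (R² = 0.3199) — a moderate linear fit.

R² = 1 − SS_res/SS_tot compares the residual scatter to the total scatter of y about its mean.

Here R² = 0.3199:
- Explained: 31.99% of the variation in y
- Unexplained (residual): 100% − 31.99% = 68.01%
- Rule of thumb (below 0.3 weak; 0.3 to below 0.7 moderate; 0.7 and above strong) → moderate

Note: R² says nothing about causation, and a high R² does not by itself mean the linear form is appropriate — check the residuals.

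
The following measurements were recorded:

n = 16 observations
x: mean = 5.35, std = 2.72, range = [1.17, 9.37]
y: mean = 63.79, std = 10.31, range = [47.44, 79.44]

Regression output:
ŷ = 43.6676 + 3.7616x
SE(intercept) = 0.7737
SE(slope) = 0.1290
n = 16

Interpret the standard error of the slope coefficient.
SE(β̂₁) = 0.1290 is the estimated standard deviation of the slope estimate across repeated samples; relative to β̂₁ = 3.7616 that is 3.4%, a precise estimate.

SE(β̂₁) = 0.1290 says: if we drew many samples of n = 16 from the same population and refit each time, the fitted slopes would scatter with a standard deviation of roughly 0.1290 around the true β₁.

Relative precision:
- SE / |β̂₁| = 0.1290 / 3.7616 = 3.4%
- Rule of thumb (under 20%: precise; 20% to under 50%: moderately precise; 50% or more: imprecise) → precise

Rough 95% range (±2 SE): 3.7616 ± 0.2580 → (3.5036, 4.0196).

What drives SE(β̂₁): more residual scatter → larger SE; larger n (here n = 16) → smaller SE; wider spread of x values → smaller SE.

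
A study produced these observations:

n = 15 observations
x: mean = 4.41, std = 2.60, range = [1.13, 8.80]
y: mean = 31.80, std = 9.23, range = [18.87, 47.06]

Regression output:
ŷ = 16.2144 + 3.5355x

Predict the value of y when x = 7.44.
ŷ = 42.5185

Plug x = 7.44 into the fitted line:

ŷ = 16.2144 + 3.5355 × 7.44
ŷ = 16.2144 + 26.3041
ŷ = 42.5185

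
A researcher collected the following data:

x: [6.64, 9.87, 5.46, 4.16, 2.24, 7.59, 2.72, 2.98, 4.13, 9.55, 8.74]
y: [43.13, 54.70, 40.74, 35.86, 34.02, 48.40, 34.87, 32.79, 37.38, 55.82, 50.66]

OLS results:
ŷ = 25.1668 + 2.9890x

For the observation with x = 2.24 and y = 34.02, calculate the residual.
Residual = 2.1578

The residual is the difference between the actual value and the predicted value:

Residual = y - ŷ

Step 1: Calculate predicted value
ŷ = 25.1668 + 2.9890 × 2.24
ŷ = 31.8622

Step 2: Calculate residual
Residual = 34.02 - 31.8622
Residual = 2.1578

The residual is positive, so the observed y = 34.02 sits above the regression line (the line underestimates it by 2.1578).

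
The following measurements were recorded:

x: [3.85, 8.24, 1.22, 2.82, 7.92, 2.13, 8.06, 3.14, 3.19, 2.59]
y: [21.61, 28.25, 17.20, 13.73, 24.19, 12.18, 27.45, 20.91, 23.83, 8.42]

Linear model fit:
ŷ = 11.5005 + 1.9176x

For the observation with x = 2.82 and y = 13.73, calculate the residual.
Residual = -3.1781

The residual is the difference between the actual value and the predicted value:

Residual = y - ŷ

Step 1: Calculate predicted value
ŷ = 11.5005 + 1.9176 × 2.82
ŷ = 16.9081

Step 2: Calculate residual
Residual = 13.73 - 16.9081
Residual = -3.1781

Interpretation: the model overestimates the actual value by 3.1781 at this point (negative residual → observation lies below the fitted line).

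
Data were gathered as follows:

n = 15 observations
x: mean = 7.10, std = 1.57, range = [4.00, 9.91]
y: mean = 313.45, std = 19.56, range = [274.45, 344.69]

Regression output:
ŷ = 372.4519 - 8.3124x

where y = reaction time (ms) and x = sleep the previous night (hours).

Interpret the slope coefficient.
An increase of one hour in sleep is associated with a 8.3124 ms decrease in predicted reaction time.

The slope coefficient β₁ = -8.3124 represents the marginal effect of sleep on reaction time.

Interpretation:
- Sleep up by 1 hour → predicted reaction time decreases by 8.3124 ms
- The effect is assumed constant over the observed range of x (linearity)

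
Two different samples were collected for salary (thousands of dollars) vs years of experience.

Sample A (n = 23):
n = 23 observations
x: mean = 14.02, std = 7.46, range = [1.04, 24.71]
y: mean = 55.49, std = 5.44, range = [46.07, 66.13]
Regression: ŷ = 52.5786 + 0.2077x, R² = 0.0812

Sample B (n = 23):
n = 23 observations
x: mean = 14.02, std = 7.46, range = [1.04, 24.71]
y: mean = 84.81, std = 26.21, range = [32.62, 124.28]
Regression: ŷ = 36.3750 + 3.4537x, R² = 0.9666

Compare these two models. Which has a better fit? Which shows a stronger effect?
Model B has the better fit (R² = 0.9666 vs 0.0812). Model B shows the stronger effect (|β₁| = 3.4537 vs 0.2077).

Model Comparison:

Fit — compare R²:
- Model A: R² = 0.0812 → 8.12% of variance in salary explained
- Model B: R² = 0.9666 → 96.66% of variance in salary explained
- 0.9666 > 0.0812 → Model B has the better fit

Effect size (slope magnitude):
- Model A: β₁ = 0.2077 → predicted salary rises 0.2077 thousand dollars per additional year of experience
- Model B: β₁ = 3.4537 → predicted salary rises 3.4537 thousand dollars per additional year of experience
- |0.2077| < |3.4537| → Model B shows the stronger marginal effect

Notes:
- A better fit (higher R²) doesn't necessarily mean a more important relationship.
- The two samples could reflect different populations, time periods, or measurement quality.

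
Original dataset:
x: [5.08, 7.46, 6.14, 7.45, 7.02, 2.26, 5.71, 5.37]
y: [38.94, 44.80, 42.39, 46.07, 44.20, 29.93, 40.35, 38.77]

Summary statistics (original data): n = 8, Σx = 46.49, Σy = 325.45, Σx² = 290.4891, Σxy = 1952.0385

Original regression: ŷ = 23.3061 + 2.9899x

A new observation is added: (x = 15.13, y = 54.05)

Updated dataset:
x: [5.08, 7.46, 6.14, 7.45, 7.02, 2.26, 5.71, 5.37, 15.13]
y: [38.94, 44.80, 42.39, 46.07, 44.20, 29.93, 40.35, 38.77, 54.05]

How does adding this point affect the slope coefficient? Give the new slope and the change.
New slope β₁ = 1.7588 versus 2.9899 before: a change of -1.2311 (-41.2%).

x = 15.13 lies well outside the original x-range [2.26, 7.46] (x̄ ≈ 5.81), so this observation has high leverage and can move the slope substantially.

Step 1: Update the sums with the new point (n goes from 8 to 9)
Σx  = 46.49 + 15.13 = 61.62
Σy  = 325.45 + 54.05 = 379.50
Σx² = 290.4891 + 15.13² = 290.4891 + 228.9169 = 519.4060
Σxy = 1952.0385 + 15.13×54.05 = 1952.0385 + 817.7765 = 2769.8150

Step 2: Recompute the slope with b₁ = (nΣxy − ΣxΣy) / (nΣx² − (Σx)²)
Numerator   = 9×2769.8150 − 61.62×379.50 = 24928.3350 − 23384.7900 = 1543.5450
Denominator = 9×519.4060 − 61.62² = 4674.6540 − 3797.0244 = 877.6296
b₁(new) = 1543.5450 / 877.6296 = 1.7588

(Same formula on the original sums: (8×1952.0385 − 46.49×325.45) / (8×290.4891 − 46.49²) = 486.1375 / 162.5927 = 2.9899, matching the given fit.)

Step 3: Change in slope
Δβ₁ = 1.7588 − 2.9899 = -1.2311
Relative change = -1.2311 / 2.9899 × 100% = -41.2%
→ the slope decreases when the point is added.

Because the point sits below the extension of the original line at a high-leverage x, it tilts the fit down.
In practice: refit with and without it and report both if conclusions differ; investigate whether it comes from the same population as the rest of the sample.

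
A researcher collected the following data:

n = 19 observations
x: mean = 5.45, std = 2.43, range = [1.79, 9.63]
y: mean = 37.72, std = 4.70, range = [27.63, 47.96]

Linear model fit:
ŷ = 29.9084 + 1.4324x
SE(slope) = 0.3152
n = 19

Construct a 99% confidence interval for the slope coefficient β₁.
The 99% CI for β₁ is (0.5189, 2.3459)

Confidence interval for the slope:

The 99% CI for β₁ is: β̂₁ ± t*(α/2, n-2) × SE(β̂₁)

Step 1: Find critical t-value
- Confidence level = 0.99
- Degrees of freedom = n - 2 = 19 - 2 = 17
- t*(α/2, 17) = 2.8982

Step 2: Calculate margin of error
Margin = 2.8982 × 0.3152 = 0.9135

Step 3: Construct interval
CI = 1.4324 ± 0.9135
CI = (0.5189, 2.3459)

Interpretation: intervals built this way capture the true β₁ in 99% of repeated samples; here the plausible range for the per-unit effect of x on y is 0.5189 to 2.3459.
Since 0 is outside the interval, a two-sided test at α = 0.01 would reject H₀: β₁ = 0.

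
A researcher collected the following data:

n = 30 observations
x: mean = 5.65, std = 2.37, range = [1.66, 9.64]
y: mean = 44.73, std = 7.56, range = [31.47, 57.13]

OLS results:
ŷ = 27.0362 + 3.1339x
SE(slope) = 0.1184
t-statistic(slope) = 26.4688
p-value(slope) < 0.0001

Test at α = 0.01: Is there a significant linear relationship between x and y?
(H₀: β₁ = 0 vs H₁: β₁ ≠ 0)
Since p-value < 0.0001 < α = 0.01, reject H₀ — the slope is significantly different from 0.

Hypothesis test for the slope coefficient:

H₀: β₁ = 0 (no linear relationship)
H₁: β₁ ≠ 0 (linear relationship exists)

Test statistic: t = β̂₁ / SE(β̂₁) = 3.1339 / 0.1184 = 26.4688

The p-value (<0.0001) is the probability, under H₀, of a t-statistic at least as extreme as |t| = 26.4688 (two-sided, df = n − 2 = 28).

Decision rule: reject H₀ if p-value < α.
p-value < 0.0001 < α = 0.01 → reject H₀.

There is sufficient evidence at the 1% significance level to conclude that a linear relationship exists between x and y.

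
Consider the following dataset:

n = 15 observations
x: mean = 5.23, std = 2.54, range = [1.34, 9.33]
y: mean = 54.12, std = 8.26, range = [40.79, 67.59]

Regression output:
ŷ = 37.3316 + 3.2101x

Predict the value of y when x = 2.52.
ŷ = 45.4211

x = 2.52 lies inside the observed range [1.34, 9.33], so the fitted equation applies directly:

ŷ = 37.3316 + 3.2101 × 2.52
ŷ = 37.3316 + 8.0895
ŷ = 45.4211

This is the fitted mean response at that x — an individual observation would come with a wider prediction interval.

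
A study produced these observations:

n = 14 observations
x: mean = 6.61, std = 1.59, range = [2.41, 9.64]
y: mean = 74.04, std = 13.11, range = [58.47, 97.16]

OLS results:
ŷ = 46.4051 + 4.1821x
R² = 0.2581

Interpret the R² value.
About 25.81% of the variability in y is accounted for by the regression on x (R² = 0.2581) — a weak linear fit.

R² = 1 − SS_res/SS_tot compares the residual scatter to the total scatter of y about its mean.

Here R² = 0.2581:
- Explained: 25.81% of the variation in y
- Unexplained (residual): 100% − 25.81% = 74.19%
- Rule of thumb (below 0.3 weak; 0.3 to below 0.7 moderate; 0.7 and above strong) → weak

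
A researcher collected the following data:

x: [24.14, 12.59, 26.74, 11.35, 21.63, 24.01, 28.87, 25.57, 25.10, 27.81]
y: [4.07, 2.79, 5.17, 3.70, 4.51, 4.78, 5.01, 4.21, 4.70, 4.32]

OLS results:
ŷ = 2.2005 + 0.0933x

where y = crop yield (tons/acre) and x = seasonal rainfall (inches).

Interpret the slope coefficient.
For each additional inch of rainfall, predicted crop yield increases by approximately 0.0933 tons/acre.

The slope coefficient β₁ = 0.0933 represents the marginal effect of rainfall on crop yield.

Interpretation:
- Rainfall up by 1 inch → predicted crop yield increases by 0.0933 tons/acre
- The effect is assumed constant over the observed range of x (linearity)
- The slope describes association in these data, not necessarily a causal effect

The intercept β₀ = 2.2005 is the predicted crop yield when rainfall = 0; since the smallest observed x is 11.35, this is an extrapolation and mainly anchors the line.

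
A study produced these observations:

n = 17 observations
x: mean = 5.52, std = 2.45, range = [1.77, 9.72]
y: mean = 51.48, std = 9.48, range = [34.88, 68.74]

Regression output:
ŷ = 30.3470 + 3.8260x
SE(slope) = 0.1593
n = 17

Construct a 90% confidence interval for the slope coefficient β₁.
The 90% CI for β₁ is (3.5467, 4.1053)

Confidence interval for the slope:

The 90% CI for β₁ is: β̂₁ ± t*(α/2, n-2) × SE(β̂₁)

Step 1: Find critical t-value
- Confidence level = 0.9
- Degrees of freedom = n - 2 = 17 - 2 = 15
- t*(α/2, 15) = 1.7531

Step 2: Calculate margin of error
Margin = 1.7531 × 0.1593 = 0.2793

Step 3: Construct interval
CI = 3.8260 ± 0.2793
CI = (3.5467, 4.1053)

Interpretation: each one-unit increase in x is associated with a change in mean y of between 3.5467 and 4.1053, with 90% confidence.
Both endpoints are positive, so the data support a genuinely positive slope at this confidence level.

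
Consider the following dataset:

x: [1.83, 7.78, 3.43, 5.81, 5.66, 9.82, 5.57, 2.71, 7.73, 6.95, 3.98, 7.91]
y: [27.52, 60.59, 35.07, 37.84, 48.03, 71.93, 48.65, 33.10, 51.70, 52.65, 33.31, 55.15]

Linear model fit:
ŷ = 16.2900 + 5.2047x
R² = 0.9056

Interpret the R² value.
The model explains 90.56% of the variance in y (R² = 0.9056), leaving 9.44% unexplained; the fit is strong.

R² (coefficient of determination) measures the proportion of variance in y explained by the regression model.

Here R² = 0.9056:
- Explained: 90.56% of the variation in y
- Unexplained (residual): 100% − 90.56% = 9.44%
- Rule of thumb (below 0.3 weak; 0.3 to below 0.7 moderate; 0.7 and above strong) → strong

Equivalently, for simple linear regression R² = r², so |r| = √0.9056 ≈ 0.9516.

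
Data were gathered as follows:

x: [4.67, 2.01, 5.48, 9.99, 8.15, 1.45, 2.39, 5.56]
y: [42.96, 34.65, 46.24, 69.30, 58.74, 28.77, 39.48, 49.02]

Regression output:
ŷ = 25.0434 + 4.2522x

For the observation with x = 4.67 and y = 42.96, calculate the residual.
Residual = -1.9412

The residual is the difference between the actual value and the predicted value:

Residual = y - ŷ

Step 1: Calculate predicted value
ŷ = 25.0434 + 4.2522 × 4.67
ŷ = 44.9012

Step 2: Calculate residual
Residual = 42.96 - 44.9012
Residual = -1.9412

Sign check: y < ŷ, so the point is below the line and the fit overestimates here.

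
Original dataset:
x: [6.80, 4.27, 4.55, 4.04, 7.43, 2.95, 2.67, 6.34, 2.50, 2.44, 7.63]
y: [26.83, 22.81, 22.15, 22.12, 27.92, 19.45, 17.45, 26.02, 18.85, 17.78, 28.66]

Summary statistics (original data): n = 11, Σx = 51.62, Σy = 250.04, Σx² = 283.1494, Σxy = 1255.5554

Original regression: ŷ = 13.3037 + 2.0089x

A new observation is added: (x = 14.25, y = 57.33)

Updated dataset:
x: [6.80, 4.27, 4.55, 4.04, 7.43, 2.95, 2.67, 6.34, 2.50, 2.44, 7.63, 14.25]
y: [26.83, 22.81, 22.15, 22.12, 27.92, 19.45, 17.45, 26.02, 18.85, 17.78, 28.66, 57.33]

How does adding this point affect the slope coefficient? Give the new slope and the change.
The slope changes from 2.0089 to 3.0913 (change of +1.0824, or +53.9%).

The new point has HIGH LEVERAGE: x = 14.25 is far from the original mean x̄ = 51.62/11 ≈ 4.69 (original range [2.44, 7.63]).

Step 1: Update the sums with the new point (n goes from 11 to 12)
Σx  = 51.62 + 14.25 = 65.87
Σy  = 250.04 + 57.33 = 307.37
Σx² = 283.1494 + 14.25² = 283.1494 + 203.0625 = 486.2119
Σxy = 1255.5554 + 14.25×57.33 = 1255.5554 + 816.9525 = 2072.5079

Step 2: Recompute the slope with b₁ = (nΣxy − ΣxΣy) / (nΣx² − (Σx)²)
Numerator   = 12×2072.5079 − 65.87×307.37 = 24870.0948 − 20246.4619 = 4623.6329
Denominator = 12×486.2119 − 65.87² = 5834.5428 − 4338.8569 = 1495.6859
b₁(new) = 4623.6329 / 1495.6859 = 3.0913

(Same formula on the original sums: (11×1255.5554 − 51.62×250.04) / (11×283.1494 − 51.62²) = 904.0446 / 450.0190 = 2.0089, matching the given fit.)

Step 3: Change in slope
Δβ₁ = 3.0913 − 2.0089 = +1.0824
Relative change = +1.0824 / 2.0089 × 100% = +53.9%
→ the slope increases when the point is added.

Because the point sits above the extension of the original line at a high-leverage x, it tilts the fit up.
In practice: examine leverage (hᵢ) and Cook's distance rather than deleting it automatically; investigate whether it comes from the same population as the rest of the sample.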